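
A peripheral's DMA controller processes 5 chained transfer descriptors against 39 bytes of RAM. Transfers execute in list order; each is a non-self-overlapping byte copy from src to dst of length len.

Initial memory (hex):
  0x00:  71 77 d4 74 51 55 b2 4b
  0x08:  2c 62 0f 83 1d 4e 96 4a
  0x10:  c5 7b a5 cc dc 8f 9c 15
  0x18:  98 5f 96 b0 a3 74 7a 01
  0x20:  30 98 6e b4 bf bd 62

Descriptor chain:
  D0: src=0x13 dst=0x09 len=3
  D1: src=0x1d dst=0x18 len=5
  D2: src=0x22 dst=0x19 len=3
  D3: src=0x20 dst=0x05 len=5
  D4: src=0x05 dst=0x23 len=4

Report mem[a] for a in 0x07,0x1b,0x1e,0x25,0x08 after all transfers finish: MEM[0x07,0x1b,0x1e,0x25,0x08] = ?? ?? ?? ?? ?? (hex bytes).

MEM[0x07,0x1b,0x1e,0x25,0x08] = 6e bf 7a 6e b4

#0 dst[0x09+3] := {0xcc,0xdc,0x8f}
#1 dst[0x18+5] := {0x74,0x7a,0x01,0x30,0x98}
#2 dst[0x19+3] := {0x6e,0xb4,0xbf}
#3 dst[0x05+5] := {0x30,0x98,0x6e,0xb4,0xbf}
#4 dst[0x23+4] := {0x30,0x98,0x6e,0xb4}
query mem[0x07]=0x6e, mem[0x1b]=0xbf, mem[0x1e]=0x7a, mem[0x25]=0x6e, mem[0x08]=0xb4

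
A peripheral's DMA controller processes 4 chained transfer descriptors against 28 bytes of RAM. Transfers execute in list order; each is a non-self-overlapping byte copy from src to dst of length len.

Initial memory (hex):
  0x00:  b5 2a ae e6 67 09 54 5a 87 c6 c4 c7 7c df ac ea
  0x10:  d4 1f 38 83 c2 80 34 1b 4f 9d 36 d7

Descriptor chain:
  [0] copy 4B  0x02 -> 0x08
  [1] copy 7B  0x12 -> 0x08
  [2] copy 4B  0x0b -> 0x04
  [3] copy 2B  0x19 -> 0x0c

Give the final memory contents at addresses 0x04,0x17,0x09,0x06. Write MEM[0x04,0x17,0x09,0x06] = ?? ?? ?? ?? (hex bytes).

  after D0: wrote 4B at 0x08 = aee66709
  after D1: wrote 7B at 0x08 = 3883c280341b4f
  after D2: wrote 4B at 0x04 = 80341b4f
  after D3: wrote 2B at 0x0c = 9d36
query mem[0x04]=0x80, mem[0x17]=0x1b, mem[0x09]=0x83, mem[0x06]=0x1b

MEM[0x04,0x17,0x09,0x06] = 80 1b 83 1b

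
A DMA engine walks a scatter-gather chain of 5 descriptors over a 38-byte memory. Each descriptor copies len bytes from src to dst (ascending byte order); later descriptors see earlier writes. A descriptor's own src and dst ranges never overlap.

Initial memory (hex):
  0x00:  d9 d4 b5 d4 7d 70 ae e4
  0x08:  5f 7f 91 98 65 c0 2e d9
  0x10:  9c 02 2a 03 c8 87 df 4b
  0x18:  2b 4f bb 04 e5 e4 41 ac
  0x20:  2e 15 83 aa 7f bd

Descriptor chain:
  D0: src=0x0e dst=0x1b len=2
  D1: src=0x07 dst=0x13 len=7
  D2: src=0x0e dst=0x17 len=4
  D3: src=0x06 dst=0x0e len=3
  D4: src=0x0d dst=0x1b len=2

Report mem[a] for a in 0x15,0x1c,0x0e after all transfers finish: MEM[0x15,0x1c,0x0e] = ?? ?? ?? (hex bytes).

  after D0: wrote 2B at 0x1b = 2ed9
  after D1: wrote 7B at 0x13 = e45f7f919865c0
  after D2: wrote 4B at 0x17 = 2ed99c02
  after D3: wrote 3B at 0x0e = aee45f
  after D4: wrote 2B at 0x1b = c0ae
query mem[0x15]=0x7f, mem[0x1c]=0xae, mem[0x0e]=0xae

MEM[0x15,0x1c,0x0e] = 7f ae ae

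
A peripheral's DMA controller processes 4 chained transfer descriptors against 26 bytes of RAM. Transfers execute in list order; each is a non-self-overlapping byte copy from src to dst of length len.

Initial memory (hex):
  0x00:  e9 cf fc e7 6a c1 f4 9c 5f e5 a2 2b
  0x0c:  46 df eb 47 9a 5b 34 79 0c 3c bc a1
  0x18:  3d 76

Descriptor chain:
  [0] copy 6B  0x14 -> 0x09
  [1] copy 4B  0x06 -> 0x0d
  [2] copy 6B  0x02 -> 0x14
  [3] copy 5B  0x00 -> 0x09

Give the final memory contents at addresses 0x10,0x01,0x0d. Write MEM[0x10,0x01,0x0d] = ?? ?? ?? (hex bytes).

MEM[0x10,0x01,0x0d] = 0c cf 6a

  after D0: wrote 6B at 0x09 = 0c3cbca13d76
  after D1: wrote 4B at 0x0d = f49c5f0c
  after D2: wrote 6B at 0x14 = fce76ac1f49c
  after D3: wrote 5B at 0x09 = e9cffce76a
query mem[0x10]=0x0c, mem[0x01]=0xcf, mem[0x0d]=0x6a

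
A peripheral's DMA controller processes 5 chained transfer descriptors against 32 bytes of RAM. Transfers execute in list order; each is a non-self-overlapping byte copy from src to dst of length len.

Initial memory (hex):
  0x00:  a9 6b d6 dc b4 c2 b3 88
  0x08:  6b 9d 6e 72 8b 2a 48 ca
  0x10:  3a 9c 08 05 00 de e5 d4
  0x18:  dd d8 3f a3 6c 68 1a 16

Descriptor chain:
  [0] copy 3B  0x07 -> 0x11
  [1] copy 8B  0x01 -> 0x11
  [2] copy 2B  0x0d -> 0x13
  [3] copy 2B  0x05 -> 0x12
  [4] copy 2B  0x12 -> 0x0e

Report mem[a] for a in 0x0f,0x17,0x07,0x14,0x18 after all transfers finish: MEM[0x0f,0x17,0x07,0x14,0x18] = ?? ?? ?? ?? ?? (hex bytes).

[0] 0x07->0x11 len=3 : 88 6b 9d
[1] 0x01->0x11 len=8 : 6b d6 dc b4 c2 b3 88 6b
[2] 0x0d->0x13 len=2 : 2a 48
[3] 0x05->0x12 len=2 : c2 b3
[4] 0x12->0x0e len=2 : c2 b3
query mem[0x0f]=0xb3, mem[0x17]=0x88, mem[0x07]=0x88, mem[0x14]=0x48, mem[0x18]=0x6b

MEM[0x0f,0x17,0x07,0x14,0x18] = b3 88 88 48 6b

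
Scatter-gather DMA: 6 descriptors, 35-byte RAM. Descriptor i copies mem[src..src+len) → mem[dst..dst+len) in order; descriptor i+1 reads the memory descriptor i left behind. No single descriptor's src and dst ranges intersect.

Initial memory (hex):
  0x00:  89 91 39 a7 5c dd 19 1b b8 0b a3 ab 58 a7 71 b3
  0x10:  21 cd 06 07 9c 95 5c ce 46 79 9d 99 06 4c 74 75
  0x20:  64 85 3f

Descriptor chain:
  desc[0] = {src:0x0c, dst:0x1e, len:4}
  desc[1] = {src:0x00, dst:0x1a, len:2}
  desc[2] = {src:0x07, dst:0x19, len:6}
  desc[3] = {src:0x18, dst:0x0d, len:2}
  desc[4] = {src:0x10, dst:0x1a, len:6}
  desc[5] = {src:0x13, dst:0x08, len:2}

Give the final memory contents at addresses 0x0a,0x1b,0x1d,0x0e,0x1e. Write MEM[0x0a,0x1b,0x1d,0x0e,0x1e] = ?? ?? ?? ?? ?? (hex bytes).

MEM[0x0a,0x1b,0x1d,0x0e,0x1e] = a3 cd 07 1b 9c

[0] 0x0c->0x1e len=4 : 58 a7 71 b3
[1] 0x00->0x1a len=2 : 89 91
[2] 0x07->0x19 len=6 : 1b b8 0b a3 ab 58
[3] 0x18->0x0d len=2 : 46 1b
[4] 0x10->0x1a len=6 : 21 cd 06 07 9c 95
[5] 0x13->0x08 len=2 : 07 9c
query mem[0x0a]=0xa3, mem[0x1b]=0xcd, mem[0x1d]=0x07, mem[0x0e]=0x1b, mem[0x1e]=0x9c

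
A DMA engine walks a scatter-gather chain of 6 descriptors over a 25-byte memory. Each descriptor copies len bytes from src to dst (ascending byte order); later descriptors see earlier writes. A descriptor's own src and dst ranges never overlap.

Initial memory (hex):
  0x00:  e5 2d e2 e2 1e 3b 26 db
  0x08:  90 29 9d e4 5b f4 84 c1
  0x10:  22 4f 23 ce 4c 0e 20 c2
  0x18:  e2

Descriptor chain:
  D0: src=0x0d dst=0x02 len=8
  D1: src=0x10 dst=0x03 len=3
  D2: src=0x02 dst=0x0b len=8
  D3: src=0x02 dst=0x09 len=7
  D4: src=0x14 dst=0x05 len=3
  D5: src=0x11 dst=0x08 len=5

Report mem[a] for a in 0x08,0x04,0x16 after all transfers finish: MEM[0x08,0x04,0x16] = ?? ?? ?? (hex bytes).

MEM[0x08,0x04,0x16] = ce 4f 20

#0 dst[0x02+8] := {0xf4,0x84,0xc1,0x22,0x4f,0x23,0xce,0x4c}
#1 dst[0x03+3] := {0x22,0x4f,0x23}
#2 dst[0x0b+8] := {0xf4,0x22,0x4f,0x23,0x4f,0x23,0xce,0x4c}
#3 dst[0x09+7] := {0xf4,0x22,0x4f,0x23,0x4f,0x23,0xce}
#4 dst[0x05+3] := {0x4c,0x0e,0x20}
#5 dst[0x08+5] := {0xce,0x4c,0xce,0x4c,0x0e}
query mem[0x08]=0xce, mem[0x04]=0x4f, mem[0x16]=0x20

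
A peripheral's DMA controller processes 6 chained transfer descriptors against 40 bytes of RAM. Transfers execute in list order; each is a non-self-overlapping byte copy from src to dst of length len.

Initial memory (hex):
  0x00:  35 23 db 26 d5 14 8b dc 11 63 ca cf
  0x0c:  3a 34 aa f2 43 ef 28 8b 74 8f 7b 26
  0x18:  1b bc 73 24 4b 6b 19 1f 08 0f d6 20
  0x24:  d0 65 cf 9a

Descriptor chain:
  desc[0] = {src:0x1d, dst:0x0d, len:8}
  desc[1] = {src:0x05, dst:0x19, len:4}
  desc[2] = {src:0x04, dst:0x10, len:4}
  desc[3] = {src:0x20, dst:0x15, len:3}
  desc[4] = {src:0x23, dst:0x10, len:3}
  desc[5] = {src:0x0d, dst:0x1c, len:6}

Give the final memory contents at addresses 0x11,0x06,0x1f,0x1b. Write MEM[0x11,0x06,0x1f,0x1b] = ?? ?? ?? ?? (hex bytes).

MEM[0x11,0x06,0x1f,0x1b] = d0 8b 20 dc

D0: mem[0x0d..0x14] <- [6b 19 1f 08 0f d6 20 d0]
D1: mem[0x19..0x1c] <- [14 8b dc 11]
D2: mem[0x10..0x13] <- [d5 14 8b dc]
D3: mem[0x15..0x17] <- [08 0f d6]
D4: mem[0x10..0x12] <- [20 d0 65]
D5: mem[0x1c..0x21] <- [6b 19 1f 20 d0 65]
query mem[0x11]=0xd0, mem[0x06]=0x8b, mem[0x1f]=0x20, mem[0x1b]=0xdc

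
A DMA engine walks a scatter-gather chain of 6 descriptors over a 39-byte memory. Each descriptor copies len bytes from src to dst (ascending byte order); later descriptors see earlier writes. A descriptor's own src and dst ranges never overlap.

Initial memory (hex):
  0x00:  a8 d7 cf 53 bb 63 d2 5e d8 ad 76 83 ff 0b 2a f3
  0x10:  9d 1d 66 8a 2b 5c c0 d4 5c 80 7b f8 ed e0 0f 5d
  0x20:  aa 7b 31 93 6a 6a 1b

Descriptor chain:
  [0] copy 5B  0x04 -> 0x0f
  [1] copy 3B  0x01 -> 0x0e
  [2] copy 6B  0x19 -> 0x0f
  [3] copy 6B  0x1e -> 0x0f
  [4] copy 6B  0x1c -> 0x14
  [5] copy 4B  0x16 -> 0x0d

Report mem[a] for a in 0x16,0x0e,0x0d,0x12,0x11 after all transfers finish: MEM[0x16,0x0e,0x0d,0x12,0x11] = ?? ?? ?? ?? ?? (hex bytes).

[0] 0x04->0x0f len=5 : bb 63 d2 5e d8
[1] 0x01->0x0e len=3 : d7 cf 53
[2] 0x19->0x0f len=6 : 80 7b f8 ed e0 0f
[3] 0x1e->0x0f len=6 : 0f 5d aa 7b 31 93
[4] 0x1c->0x14 len=6 : ed e0 0f 5d aa 7b
[5] 0x16->0x0d len=4 : 0f 5d aa 7b
query mem[0x16]=0x0f, mem[0x0e]=0x5d, mem[0x0d]=0x0f, mem[0x12]=0x7b, mem[0x11]=0xaa

MEM[0x16,0x0e,0x0d,0x12,0x11] = 0f 5d 0f 7b aa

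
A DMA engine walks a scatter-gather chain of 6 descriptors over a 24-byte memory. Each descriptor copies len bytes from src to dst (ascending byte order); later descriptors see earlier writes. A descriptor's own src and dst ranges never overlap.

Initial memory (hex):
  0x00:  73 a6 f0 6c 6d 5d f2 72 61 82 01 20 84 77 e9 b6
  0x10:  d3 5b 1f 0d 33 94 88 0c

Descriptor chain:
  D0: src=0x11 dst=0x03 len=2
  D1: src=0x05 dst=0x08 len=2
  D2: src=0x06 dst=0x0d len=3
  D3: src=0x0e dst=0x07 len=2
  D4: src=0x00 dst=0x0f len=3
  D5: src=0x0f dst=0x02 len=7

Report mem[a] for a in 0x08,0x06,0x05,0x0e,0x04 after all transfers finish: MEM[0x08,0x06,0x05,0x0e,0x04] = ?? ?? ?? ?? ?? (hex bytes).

MEM[0x08,0x06,0x05,0x0e,0x04] = 94 0d 1f 72 f0

D0: mem[0x03..0x04] <- [5b 1f]
D1: mem[0x08..0x09] <- [5d f2]
D2: mem[0x0d..0x0f] <- [f2 72 5d]
D3: mem[0x07..0x08] <- [72 5d]
D4: mem[0x0f..0x11] <- [73 a6 f0]
D5: mem[0x02..0x08] <- [73 a6 f0 1f 0d 33 94]
query mem[0x08]=0x94, mem[0x06]=0x0d, mem[0x05]=0x1f, mem[0x0e]=0x72, mem[0x04]=0xf0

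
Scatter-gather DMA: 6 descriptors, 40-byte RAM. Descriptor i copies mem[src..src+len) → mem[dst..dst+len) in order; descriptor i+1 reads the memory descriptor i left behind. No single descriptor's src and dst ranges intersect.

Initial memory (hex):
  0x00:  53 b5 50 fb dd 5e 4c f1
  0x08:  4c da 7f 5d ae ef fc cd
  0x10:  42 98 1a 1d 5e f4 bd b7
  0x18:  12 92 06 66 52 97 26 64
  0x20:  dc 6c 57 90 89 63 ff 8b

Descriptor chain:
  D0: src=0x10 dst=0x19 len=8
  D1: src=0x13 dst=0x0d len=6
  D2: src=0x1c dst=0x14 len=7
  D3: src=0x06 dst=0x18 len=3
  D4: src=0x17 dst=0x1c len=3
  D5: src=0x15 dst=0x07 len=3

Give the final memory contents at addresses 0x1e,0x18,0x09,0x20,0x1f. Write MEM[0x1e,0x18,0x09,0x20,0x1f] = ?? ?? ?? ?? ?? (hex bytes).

#0 dst[0x19+8] := {0x42,0x98,0x1a,0x1d,0x5e,0xf4,0xbd,0xb7}
#1 dst[0x0d+6] := {0x1d,0x5e,0xf4,0xbd,0xb7,0x12}
#2 dst[0x14+7] := {0x1d,0x5e,0xf4,0xbd,0xb7,0x6c,0x57}
#3 dst[0x18+3] := {0x4c,0xf1,0x4c}
#4 dst[0x1c+3] := {0xbd,0x4c,0xf1}
#5 dst[0x07+3] := {0x5e,0xf4,0xbd}
query mem[0x1e]=0xf1, mem[0x18]=0x4c, mem[0x09]=0xbd, mem[0x20]=0xb7, mem[0x1f]=0xbd

MEM[0x1e,0x18,0x09,0x20,0x1f] = f1 4c bd b7 bd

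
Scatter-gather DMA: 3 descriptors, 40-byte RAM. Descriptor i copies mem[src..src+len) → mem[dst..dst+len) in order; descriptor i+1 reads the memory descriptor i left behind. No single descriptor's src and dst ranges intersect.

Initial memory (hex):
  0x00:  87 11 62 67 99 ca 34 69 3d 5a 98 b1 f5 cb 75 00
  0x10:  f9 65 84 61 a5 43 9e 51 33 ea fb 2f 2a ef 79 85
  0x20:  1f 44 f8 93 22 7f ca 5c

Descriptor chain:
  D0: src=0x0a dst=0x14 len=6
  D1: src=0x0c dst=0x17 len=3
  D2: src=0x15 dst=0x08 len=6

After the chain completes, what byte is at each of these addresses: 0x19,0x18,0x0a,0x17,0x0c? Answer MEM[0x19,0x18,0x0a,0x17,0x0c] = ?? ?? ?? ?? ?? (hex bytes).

[0] 0x0a->0x14 len=6 : 98 b1 f5 cb 75 00
[1] 0x0c->0x17 len=3 : f5 cb 75
[2] 0x15->0x08 len=6 : b1 f5 f5 cb 75 fb
query mem[0x19]=0x75, mem[0x18]=0xcb, mem[0x0a]=0xf5, mem[0x17]=0xf5, mem[0x0c]=0x75

MEM[0x19,0x18,0x0a,0x17,0x0c] = 75 cb f5 f5 75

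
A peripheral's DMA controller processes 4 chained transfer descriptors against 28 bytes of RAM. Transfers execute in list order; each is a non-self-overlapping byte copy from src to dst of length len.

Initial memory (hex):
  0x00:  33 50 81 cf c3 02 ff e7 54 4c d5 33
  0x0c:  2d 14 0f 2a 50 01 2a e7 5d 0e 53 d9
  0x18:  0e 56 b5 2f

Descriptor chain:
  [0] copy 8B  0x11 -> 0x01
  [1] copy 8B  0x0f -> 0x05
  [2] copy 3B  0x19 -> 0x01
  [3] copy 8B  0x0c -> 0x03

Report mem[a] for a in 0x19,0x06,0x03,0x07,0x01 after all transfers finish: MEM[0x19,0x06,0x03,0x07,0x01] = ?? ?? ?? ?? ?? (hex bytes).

MEM[0x19,0x06,0x03,0x07,0x01] = 56 2a 53 50 56

#0 dst[0x01+8] := {0x01,0x2a,0xe7,0x5d,0x0e,0x53,0xd9,0x0e}
#1 dst[0x05+8] := {0x2a,0x50,0x01,0x2a,0xe7,0x5d,0x0e,0x53}
#2 dst[0x01+3] := {0x56,0xb5,0x2f}
#3 dst[0x03+8] := {0x53,0x14,0x0f,0x2a,0x50,0x01,0x2a,0xe7}
query mem[0x19]=0x56, mem[0x06]=0x2a, mem[0x03]=0x53, mem[0x07]=0x50, mem[0x01]=0x56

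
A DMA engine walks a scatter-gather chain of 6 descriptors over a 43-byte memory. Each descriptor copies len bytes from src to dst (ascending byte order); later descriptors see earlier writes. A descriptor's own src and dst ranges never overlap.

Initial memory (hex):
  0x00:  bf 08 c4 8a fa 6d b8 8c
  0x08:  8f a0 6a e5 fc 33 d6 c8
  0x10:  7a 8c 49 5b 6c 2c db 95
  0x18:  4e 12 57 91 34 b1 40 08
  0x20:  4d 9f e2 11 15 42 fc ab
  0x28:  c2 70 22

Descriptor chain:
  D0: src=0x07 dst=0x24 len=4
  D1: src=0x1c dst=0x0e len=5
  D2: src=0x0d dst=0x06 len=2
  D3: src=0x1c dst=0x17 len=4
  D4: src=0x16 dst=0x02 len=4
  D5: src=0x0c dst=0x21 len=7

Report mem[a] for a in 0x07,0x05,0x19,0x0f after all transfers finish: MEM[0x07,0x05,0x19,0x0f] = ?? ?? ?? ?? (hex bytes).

D0: mem[0x24..0x27] <- [8c 8f a0 6a]
D1: mem[0x0e..0x12] <- [34 b1 40 08 4d]
D2: mem[0x06..0x07] <- [33 34]
D3: mem[0x17..0x1a] <- [34 b1 40 08]
D4: mem[0x02..0x05] <- [db 34 b1 40]
D5: mem[0x21..0x27] <- [fc 33 34 b1 40 08 4d]
query mem[0x07]=0x34, mem[0x05]=0x40, mem[0x19]=0x40, mem[0x0f]=0xb1

MEM[0x07,0x05,0x19,0x0f] = 34 40 40 b1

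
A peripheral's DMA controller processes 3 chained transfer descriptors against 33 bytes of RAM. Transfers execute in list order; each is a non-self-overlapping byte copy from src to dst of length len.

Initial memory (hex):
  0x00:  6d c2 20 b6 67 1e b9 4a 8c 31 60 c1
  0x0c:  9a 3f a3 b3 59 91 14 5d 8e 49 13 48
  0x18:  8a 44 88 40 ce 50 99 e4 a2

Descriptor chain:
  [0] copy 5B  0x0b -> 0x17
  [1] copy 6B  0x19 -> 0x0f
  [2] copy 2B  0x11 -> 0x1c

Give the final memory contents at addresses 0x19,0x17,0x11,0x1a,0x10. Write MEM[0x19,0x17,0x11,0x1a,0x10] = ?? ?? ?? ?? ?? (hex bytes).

MEM[0x19,0x17,0x11,0x1a,0x10] = 3f c1 b3 a3 a3

#0 dst[0x17+5] := {0xc1,0x9a,0x3f,0xa3,0xb3}
#1 dst[0x0f+6] := {0x3f,0xa3,0xb3,0xce,0x50,0x99}
#2 dst[0x1c+2] := {0xb3,0xce}
query mem[0x19]=0x3f, mem[0x17]=0xc1, mem[0x11]=0xb3, mem[0x1a]=0xa3, mem[0x10]=0xa3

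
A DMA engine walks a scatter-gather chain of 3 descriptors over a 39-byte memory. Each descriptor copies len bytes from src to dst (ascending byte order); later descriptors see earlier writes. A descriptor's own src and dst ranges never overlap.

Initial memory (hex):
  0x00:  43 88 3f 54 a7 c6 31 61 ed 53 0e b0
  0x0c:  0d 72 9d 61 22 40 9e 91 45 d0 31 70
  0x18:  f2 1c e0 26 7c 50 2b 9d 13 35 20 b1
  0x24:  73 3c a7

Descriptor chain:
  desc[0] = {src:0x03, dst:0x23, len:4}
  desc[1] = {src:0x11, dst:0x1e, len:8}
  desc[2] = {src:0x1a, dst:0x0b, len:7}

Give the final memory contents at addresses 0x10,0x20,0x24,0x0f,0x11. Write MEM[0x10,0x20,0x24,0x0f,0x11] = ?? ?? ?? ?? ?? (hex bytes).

MEM[0x10,0x20,0x24,0x0f,0x11] = 9e 91 70 40 91

  after D0: wrote 4B at 0x23 = 54a7c631
  after D1: wrote 8B at 0x1e = 409e9145d03170f2
  after D2: wrote 7B at 0x0b = e0267c50409e91
query mem[0x10]=0x9e, mem[0x20]=0x91, mem[0x24]=0x70, mem[0x0f]=0x40, mem[0x11]=0x91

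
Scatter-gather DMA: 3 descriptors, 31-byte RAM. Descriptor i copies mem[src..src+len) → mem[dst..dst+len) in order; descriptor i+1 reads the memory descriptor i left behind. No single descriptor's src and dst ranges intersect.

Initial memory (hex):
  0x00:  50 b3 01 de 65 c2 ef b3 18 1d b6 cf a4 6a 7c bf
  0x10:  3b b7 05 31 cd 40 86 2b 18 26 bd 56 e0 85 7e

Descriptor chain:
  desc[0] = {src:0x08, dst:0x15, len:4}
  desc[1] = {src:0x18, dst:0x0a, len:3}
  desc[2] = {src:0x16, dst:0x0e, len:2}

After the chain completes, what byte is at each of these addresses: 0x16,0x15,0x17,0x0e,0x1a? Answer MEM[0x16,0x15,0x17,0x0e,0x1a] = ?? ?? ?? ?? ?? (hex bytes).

MEM[0x16,0x15,0x17,0x0e,0x1a] = 1d 18 b6 1d bd

  after D0: wrote 4B at 0x15 = 181db6cf
  after D1: wrote 3B at 0x0a = cf26bd
  after D2: wrote 2B at 0x0e = 1db6
query mem[0x16]=0x1d, mem[0x15]=0x18, mem[0x17]=0xb6, mem[0x0e]=0x1d, mem[0x1a]=0xbd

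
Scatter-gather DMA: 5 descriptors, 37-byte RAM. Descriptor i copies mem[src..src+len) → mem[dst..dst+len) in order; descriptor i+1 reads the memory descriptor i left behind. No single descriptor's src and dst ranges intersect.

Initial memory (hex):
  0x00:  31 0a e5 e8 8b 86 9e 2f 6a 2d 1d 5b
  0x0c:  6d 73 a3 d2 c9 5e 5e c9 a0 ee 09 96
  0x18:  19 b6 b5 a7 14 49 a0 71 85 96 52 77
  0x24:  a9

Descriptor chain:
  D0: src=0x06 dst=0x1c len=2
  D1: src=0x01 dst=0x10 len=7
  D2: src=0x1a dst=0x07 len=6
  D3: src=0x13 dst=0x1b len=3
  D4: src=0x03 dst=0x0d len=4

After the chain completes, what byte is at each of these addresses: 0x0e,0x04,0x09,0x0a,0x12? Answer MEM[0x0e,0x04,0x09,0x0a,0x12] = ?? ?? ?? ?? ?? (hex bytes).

[0] 0x06->0x1c len=2 : 9e 2f
[1] 0x01->0x10 len=7 : 0a e5 e8 8b 86 9e 2f
[2] 0x1a->0x07 len=6 : b5 a7 9e 2f a0 71
[3] 0x13->0x1b len=3 : 8b 86 9e
[4] 0x03->0x0d len=4 : e8 8b 86 9e
query mem[0x0e]=0x8b, mem[0x04]=0x8b, mem[0x09]=0x9e, mem[0x0a]=0x2f, mem[0x12]=0xe8

MEM[0x0e,0x04,0x09,0x0a,0x12] = 8b 8b 9e 2f e8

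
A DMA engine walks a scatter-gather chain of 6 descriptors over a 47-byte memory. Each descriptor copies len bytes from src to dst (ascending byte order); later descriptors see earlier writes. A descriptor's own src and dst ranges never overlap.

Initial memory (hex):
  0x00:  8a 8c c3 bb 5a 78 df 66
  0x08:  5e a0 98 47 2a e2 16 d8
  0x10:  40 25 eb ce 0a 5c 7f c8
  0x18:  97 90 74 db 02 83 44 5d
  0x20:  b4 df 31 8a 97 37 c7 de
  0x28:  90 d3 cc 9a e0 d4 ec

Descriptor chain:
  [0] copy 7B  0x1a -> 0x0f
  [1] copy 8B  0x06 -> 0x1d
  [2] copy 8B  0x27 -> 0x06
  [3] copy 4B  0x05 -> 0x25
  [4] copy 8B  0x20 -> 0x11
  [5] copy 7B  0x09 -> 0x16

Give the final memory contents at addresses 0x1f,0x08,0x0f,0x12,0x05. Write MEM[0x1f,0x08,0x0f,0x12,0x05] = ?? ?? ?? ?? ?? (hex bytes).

[0] 0x1a->0x0f len=7 : 74 db 02 83 44 5d b4
[1] 0x06->0x1d len=8 : df 66 5e a0 98 47 2a e2
[2] 0x27->0x06 len=8 : de 90 d3 cc 9a e0 d4 ec
[3] 0x05->0x25 len=4 : 78 de 90 d3
[4] 0x20->0x11 len=8 : a0 98 47 2a e2 78 de 90
[5] 0x09->0x16 len=7 : cc 9a e0 d4 ec 16 74
query mem[0x1f]=0x5e, mem[0x08]=0xd3, mem[0x0f]=0x74, mem[0x12]=0x98, mem[0x05]=0x78

MEM[0x1f,0x08,0x0f,0x12,0x05] = 5e d3 74 98 78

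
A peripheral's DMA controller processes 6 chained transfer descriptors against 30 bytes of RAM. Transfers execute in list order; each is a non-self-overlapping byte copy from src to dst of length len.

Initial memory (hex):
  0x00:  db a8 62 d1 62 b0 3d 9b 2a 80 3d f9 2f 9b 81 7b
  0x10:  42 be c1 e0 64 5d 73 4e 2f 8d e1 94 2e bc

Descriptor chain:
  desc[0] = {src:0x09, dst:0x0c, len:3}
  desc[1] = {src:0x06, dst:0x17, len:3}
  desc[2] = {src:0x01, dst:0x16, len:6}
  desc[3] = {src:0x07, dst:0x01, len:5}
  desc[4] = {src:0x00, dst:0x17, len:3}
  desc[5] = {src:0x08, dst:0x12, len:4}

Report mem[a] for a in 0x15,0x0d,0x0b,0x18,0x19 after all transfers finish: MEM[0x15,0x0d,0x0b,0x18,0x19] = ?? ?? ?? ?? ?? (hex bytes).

D0: mem[0x0c..0x0e] <- [80 3d f9]
D1: mem[0x17..0x19] <- [3d 9b 2a]
D2: mem[0x16..0x1b] <- [a8 62 d1 62 b0 3d]
D3: mem[0x01..0x05] <- [9b 2a 80 3d f9]
D4: mem[0x17..0x19] <- [db 9b 2a]
D5: mem[0x12..0x15] <- [2a 80 3d f9]
query mem[0x15]=0xf9, mem[0x0d]=0x3d, mem[0x0b]=0xf9, mem[0x18]=0x9b, mem[0x19]=0x2a

MEM[0x15,0x0d,0x0b,0x18,0x19] = f9 3d f9 9b 2a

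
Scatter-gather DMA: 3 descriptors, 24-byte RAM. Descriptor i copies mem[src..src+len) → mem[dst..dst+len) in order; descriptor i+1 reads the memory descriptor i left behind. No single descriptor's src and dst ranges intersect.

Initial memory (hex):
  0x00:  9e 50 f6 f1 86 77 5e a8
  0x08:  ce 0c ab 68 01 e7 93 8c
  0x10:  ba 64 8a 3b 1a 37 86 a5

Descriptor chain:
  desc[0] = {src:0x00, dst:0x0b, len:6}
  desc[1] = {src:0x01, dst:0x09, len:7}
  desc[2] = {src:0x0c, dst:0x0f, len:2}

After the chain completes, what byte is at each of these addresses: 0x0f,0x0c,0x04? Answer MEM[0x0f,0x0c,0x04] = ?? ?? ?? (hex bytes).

MEM[0x0f,0x0c,0x04] = 86 86 86

[0] 0x00->0x0b len=6 : 9e 50 f6 f1 86 77
[1] 0x01->0x09 len=7 : 50 f6 f1 86 77 5e a8
[2] 0x0c->0x0f len=2 : 86 77
query mem[0x0f]=0x86, mem[0x0c]=0x86, mem[0x04]=0x86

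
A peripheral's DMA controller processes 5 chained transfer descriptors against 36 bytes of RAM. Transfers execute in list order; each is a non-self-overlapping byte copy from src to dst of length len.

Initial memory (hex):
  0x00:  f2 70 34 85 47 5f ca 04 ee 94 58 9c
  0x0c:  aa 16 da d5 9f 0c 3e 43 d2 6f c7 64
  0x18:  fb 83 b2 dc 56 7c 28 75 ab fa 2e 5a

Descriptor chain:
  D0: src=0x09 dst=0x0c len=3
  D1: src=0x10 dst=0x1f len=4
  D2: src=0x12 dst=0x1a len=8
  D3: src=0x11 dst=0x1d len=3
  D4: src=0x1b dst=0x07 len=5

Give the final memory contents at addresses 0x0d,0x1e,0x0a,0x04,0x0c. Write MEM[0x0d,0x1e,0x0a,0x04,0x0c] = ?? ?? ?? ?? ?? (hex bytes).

MEM[0x0d,0x1e,0x0a,0x04,0x0c] = 58 3e 3e 47 94

D0: mem[0x0c..0x0e] <- [94 58 9c]
D1: mem[0x1f..0x22] <- [9f 0c 3e 43]
D2: mem[0x1a..0x21] <- [3e 43 d2 6f c7 64 fb 83]
D3: mem[0x1d..0x1f] <- [0c 3e 43]
D4: mem[0x07..0x0b] <- [43 d2 0c 3e 43]
query mem[0x0d]=0x58, mem[0x1e]=0x3e, mem[0x0a]=0x3e, mem[0x04]=0x47, mem[0x0c]=0x94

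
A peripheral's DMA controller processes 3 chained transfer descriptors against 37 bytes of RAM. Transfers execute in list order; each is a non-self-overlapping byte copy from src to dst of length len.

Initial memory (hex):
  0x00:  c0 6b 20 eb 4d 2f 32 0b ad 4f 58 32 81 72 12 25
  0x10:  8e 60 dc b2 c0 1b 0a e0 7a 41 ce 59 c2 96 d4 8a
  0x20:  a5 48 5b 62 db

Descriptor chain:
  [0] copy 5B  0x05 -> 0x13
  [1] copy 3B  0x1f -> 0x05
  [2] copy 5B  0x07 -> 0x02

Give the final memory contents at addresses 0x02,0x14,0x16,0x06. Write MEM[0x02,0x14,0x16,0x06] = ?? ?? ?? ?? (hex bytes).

MEM[0x02,0x14,0x16,0x06] = 48 32 ad 32

[0] 0x05->0x13 len=5 : 2f 32 0b ad 4f
[1] 0x1f->0x05 len=3 : 8a a5 48
[2] 0x07->0x02 len=5 : 48 ad 4f 58 32
query mem[0x02]=0x48, mem[0x14]=0x32, mem[0x16]=0xad, mem[0x06]=0x32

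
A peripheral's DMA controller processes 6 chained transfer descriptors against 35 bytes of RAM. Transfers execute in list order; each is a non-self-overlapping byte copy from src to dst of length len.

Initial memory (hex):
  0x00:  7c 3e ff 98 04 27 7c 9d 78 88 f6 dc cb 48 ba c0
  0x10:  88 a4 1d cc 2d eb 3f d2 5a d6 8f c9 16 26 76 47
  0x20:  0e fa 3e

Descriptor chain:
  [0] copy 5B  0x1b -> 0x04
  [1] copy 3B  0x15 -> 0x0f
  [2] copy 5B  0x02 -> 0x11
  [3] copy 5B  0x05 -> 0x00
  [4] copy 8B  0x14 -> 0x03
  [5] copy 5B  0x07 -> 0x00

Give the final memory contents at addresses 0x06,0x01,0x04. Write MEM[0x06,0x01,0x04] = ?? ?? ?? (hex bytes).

D0: mem[0x04..0x08] <- [c9 16 26 76 47]
D1: mem[0x0f..0x11] <- [eb 3f d2]
D2: mem[0x11..0x15] <- [ff 98 c9 16 26]
D3: mem[0x00..0x04] <- [16 26 76 47 88]
D4: mem[0x03..0x0a] <- [16 26 3f d2 5a d6 8f c9]
D5: mem[0x00..0x04] <- [5a d6 8f c9 dc]
query mem[0x06]=0xd2, mem[0x01]=0xd6, mem[0x04]=0xdc

MEM[0x06,0x01,0x04] = d2 d6 dc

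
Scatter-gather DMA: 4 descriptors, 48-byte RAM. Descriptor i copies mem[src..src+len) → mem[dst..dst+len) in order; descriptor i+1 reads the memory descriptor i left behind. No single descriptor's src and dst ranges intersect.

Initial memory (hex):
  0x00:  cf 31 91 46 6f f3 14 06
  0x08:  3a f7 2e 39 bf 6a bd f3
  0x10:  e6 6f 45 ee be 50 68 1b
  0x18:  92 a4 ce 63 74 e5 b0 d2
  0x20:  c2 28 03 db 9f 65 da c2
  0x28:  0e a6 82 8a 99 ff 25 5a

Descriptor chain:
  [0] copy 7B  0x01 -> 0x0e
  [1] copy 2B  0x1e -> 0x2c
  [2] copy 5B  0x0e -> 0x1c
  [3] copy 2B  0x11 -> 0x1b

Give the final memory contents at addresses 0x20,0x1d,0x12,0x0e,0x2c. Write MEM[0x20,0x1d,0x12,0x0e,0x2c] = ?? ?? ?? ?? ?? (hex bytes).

MEM[0x20,0x1d,0x12,0x0e,0x2c] = f3 91 f3 31 b0

  after D0: wrote 7B at 0x0e = 3191466ff31406
  after D1: wrote 2B at 0x2c = b0d2
  after D2: wrote 5B at 0x1c = 3191466ff3
  after D3: wrote 2B at 0x1b = 6ff3
query mem[0x20]=0xf3, mem[0x1d]=0x91, mem[0x12]=0xf3, mem[0x0e]=0x31, mem[0x2c]=0xb0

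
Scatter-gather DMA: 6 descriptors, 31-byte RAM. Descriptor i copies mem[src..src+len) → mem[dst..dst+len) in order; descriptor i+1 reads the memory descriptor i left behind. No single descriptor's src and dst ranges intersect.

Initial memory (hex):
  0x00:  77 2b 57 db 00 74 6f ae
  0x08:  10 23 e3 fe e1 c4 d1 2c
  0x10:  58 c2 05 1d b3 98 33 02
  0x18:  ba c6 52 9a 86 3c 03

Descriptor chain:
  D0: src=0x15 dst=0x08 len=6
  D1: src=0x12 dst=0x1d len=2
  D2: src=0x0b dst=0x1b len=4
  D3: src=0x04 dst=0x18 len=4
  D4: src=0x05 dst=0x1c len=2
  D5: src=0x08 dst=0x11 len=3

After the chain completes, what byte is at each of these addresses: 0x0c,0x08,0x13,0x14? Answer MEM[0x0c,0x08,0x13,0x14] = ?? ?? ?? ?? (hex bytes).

  after D0: wrote 6B at 0x08 = 983302bac652
  after D1: wrote 2B at 0x1d = 051d
  after D2: wrote 4B at 0x1b = bac652d1
  after D3: wrote 4B at 0x18 = 00746fae
  after D4: wrote 2B at 0x1c = 746f
  after D5: wrote 3B at 0x11 = 983302
query mem[0x0c]=0xc6, mem[0x08]=0x98, mem[0x13]=0x02, mem[0x14]=0xb3

MEM[0x0c,0x08,0x13,0x14] = c6 98 02 b3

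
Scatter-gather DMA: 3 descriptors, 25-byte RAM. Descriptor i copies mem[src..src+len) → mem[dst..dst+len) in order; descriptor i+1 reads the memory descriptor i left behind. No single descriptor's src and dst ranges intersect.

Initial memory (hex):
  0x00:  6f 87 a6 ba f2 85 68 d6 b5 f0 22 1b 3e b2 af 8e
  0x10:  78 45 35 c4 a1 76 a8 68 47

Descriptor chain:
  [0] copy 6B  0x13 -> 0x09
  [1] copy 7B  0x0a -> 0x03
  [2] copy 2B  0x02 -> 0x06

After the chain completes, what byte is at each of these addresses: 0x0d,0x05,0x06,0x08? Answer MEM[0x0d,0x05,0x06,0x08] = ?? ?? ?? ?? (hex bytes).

#0 dst[0x09+6] := {0xc4,0xa1,0x76,0xa8,0x68,0x47}
#1 dst[0x03+7] := {0xa1,0x76,0xa8,0x68,0x47,0x8e,0x78}
#2 dst[0x06+2] := {0xa6,0xa1}
query mem[0x0d]=0x68, mem[0x05]=0xa8, mem[0x06]=0xa6, mem[0x08]=0x8e

MEM[0x0d,0x05,0x06,0x08] = 68 a8 a6 8e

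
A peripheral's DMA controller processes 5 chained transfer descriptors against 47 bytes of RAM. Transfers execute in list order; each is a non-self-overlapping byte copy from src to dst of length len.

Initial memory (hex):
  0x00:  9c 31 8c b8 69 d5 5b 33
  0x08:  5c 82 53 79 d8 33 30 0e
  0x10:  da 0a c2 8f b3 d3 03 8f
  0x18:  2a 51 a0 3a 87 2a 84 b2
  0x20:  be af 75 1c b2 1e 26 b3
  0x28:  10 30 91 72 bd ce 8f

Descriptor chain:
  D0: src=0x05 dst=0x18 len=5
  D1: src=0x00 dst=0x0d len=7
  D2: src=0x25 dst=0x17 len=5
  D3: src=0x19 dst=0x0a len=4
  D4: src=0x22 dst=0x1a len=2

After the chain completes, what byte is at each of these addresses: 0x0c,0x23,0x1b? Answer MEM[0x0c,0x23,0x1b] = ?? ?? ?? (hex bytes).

[0] 0x05->0x18 len=5 : d5 5b 33 5c 82
[1] 0x00->0x0d len=7 : 9c 31 8c b8 69 d5 5b
[2] 0x25->0x17 len=5 : 1e 26 b3 10 30
[3] 0x19->0x0a len=4 : b3 10 30 82
[4] 0x22->0x1a len=2 : 75 1c
query mem[0x0c]=0x30, mem[0x23]=0x1c, mem[0x1b]=0x1c

MEM[0x0c,0x23,0x1b] = 30 1c 1c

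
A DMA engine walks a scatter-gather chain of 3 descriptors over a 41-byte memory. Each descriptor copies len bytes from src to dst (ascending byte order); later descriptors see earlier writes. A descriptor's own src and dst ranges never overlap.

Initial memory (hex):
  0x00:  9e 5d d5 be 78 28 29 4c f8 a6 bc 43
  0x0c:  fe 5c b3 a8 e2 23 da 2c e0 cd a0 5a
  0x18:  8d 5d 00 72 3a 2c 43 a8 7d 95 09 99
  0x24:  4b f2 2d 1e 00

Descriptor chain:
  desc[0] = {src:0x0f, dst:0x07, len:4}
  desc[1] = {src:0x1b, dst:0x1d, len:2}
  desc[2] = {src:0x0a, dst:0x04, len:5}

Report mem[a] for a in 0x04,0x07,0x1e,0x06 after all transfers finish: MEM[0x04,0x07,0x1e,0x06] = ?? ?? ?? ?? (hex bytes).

MEM[0x04,0x07,0x1e,0x06] = da 5c 3a fe

D0: mem[0x07..0x0a] <- [a8 e2 23 da]
D1: mem[0x1d..0x1e] <- [72 3a]
D2: mem[0x04..0x08] <- [da 43 fe 5c b3]
query mem[0x04]=0xda, mem[0x07]=0x5c, mem[0x1e]=0x3a, mem[0x06]=0xfe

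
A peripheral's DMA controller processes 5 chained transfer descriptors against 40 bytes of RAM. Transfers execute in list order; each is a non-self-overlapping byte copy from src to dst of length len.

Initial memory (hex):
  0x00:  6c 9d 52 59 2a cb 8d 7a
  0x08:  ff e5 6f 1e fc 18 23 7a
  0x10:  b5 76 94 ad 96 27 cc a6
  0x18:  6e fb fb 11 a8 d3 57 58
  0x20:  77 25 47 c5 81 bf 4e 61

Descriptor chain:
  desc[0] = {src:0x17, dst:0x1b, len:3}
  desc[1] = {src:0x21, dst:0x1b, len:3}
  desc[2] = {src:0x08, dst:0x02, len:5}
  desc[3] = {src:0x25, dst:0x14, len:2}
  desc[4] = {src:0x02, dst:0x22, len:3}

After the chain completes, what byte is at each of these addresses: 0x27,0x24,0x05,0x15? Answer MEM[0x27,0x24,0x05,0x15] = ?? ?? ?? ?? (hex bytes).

MEM[0x27,0x24,0x05,0x15] = 61 6f 1e 4e

  after D0: wrote 3B at 0x1b = a66efb
  after D1: wrote 3B at 0x1b = 2547c5
  after D2: wrote 5B at 0x02 = ffe56f1efc
  after D3: wrote 2B at 0x14 = bf4e
  after D4: wrote 3B at 0x22 = ffe56f
query mem[0x27]=0x61, mem[0x24]=0x6f, mem[0x05]=0x1e, mem[0x15]=0x4e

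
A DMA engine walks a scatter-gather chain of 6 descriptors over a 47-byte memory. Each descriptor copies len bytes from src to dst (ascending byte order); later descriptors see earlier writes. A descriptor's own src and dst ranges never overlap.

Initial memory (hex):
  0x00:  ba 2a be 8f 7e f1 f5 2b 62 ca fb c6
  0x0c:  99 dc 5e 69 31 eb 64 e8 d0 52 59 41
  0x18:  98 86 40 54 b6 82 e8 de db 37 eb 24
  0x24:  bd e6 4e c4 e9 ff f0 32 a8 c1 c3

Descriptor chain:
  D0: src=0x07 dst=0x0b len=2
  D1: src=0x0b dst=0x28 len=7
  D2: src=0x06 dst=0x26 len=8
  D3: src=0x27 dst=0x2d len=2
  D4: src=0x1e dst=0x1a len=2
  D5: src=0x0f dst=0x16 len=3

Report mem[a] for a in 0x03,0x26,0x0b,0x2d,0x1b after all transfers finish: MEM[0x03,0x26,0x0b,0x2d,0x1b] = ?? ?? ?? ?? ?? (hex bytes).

[0] 0x07->0x0b len=2 : 2b 62
[1] 0x0b->0x28 len=7 : 2b 62 dc 5e 69 31 eb
[2] 0x06->0x26 len=8 : f5 2b 62 ca fb 2b 62 dc
[3] 0x27->0x2d len=2 : 2b 62
[4] 0x1e->0x1a len=2 : e8 de
[5] 0x0f->0x16 len=3 : 69 31 eb
query mem[0x03]=0x8f, mem[0x26]=0xf5, mem[0x0b]=0x2b, mem[0x2d]=0x2b, mem[0x1b]=0xde

MEM[0x03,0x26,0x0b,0x2d,0x1b] = 8f f5 2b 2b de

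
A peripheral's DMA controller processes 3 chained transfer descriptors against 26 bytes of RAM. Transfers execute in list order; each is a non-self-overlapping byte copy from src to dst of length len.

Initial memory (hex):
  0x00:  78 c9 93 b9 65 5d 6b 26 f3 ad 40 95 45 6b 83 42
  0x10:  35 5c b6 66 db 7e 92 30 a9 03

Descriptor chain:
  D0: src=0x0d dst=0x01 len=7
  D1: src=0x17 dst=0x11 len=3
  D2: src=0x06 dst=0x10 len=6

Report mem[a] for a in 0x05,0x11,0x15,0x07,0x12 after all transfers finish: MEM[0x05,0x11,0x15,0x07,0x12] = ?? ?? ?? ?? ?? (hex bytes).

MEM[0x05,0x11,0x15,0x07,0x12] = 5c 66 95 66 f3

[0] 0x0d->0x01 len=7 : 6b 83 42 35 5c b6 66
[1] 0x17->0x11 len=3 : 30 a9 03
[2] 0x06->0x10 len=6 : b6 66 f3 ad 40 95
query mem[0x05]=0x5c, mem[0x11]=0x66, mem[0x15]=0x95, mem[0x07]=0x66, mem[0x12]=0xf3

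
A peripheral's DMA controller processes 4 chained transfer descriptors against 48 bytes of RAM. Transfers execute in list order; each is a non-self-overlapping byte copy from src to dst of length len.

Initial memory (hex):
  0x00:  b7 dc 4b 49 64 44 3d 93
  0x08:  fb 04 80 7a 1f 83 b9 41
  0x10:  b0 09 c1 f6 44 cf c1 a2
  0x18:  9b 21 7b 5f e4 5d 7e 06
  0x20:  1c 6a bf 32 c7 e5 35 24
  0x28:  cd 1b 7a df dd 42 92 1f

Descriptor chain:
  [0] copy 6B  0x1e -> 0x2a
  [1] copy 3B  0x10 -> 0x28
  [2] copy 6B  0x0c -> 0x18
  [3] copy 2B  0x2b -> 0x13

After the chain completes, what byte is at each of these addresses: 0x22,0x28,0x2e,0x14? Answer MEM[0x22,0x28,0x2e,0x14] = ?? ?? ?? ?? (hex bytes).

MEM[0x22,0x28,0x2e,0x14] = bf b0 bf 1c

[0] 0x1e->0x2a len=6 : 7e 06 1c 6a bf 32
[1] 0x10->0x28 len=3 : b0 09 c1
[2] 0x0c->0x18 len=6 : 1f 83 b9 41 b0 09
[3] 0x2b->0x13 len=2 : 06 1c
query mem[0x22]=0xbf, mem[0x28]=0xb0, mem[0x2e]=0xbf, mem[0x14]=0x1c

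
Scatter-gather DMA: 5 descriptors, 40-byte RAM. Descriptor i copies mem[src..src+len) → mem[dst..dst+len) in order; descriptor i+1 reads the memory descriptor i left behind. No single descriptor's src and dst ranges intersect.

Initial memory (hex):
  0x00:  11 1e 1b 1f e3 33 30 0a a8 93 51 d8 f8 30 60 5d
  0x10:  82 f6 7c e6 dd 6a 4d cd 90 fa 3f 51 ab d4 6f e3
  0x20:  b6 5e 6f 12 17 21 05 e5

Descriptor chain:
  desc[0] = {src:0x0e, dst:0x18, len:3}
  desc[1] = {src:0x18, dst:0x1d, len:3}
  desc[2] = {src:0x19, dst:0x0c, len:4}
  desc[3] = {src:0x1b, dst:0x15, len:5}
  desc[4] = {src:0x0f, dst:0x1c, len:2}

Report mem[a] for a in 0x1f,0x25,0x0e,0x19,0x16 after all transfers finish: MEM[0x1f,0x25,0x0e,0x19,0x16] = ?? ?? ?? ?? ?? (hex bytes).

D0: mem[0x18..0x1a] <- [60 5d 82]
D1: mem[0x1d..0x1f] <- [60 5d 82]
D2: mem[0x0c..0x0f] <- [5d 82 51 ab]
D3: mem[0x15..0x19] <- [51 ab 60 5d 82]
D4: mem[0x1c..0x1d] <- [ab 82]
query mem[0x1f]=0x82, mem[0x25]=0x21, mem[0x0e]=0x51, mem[0x19]=0x82, mem[0x16]=0xab

MEM[0x1f,0x25,0x0e,0x19,0x16] = 82 21 51 82 ab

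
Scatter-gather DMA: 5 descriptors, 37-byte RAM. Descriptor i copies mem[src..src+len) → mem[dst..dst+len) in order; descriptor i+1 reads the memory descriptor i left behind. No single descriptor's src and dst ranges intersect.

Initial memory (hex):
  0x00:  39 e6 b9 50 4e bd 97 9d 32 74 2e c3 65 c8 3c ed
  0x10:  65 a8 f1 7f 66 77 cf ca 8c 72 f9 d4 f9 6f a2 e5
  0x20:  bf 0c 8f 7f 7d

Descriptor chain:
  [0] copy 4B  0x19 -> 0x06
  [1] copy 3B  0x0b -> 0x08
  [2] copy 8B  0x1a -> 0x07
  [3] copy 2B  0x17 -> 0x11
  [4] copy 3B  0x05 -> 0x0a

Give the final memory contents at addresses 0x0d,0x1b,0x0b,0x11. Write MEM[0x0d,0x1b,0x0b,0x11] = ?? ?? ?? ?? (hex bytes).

D0: mem[0x06..0x09] <- [72 f9 d4 f9]
D1: mem[0x08..0x0a] <- [c3 65 c8]
D2: mem[0x07..0x0e] <- [f9 d4 f9 6f a2 e5 bf 0c]
D3: mem[0x11..0x12] <- [ca 8c]
D4: mem[0x0a..0x0c] <- [bd 72 f9]
query mem[0x0d]=0xbf, mem[0x1b]=0xd4, mem[0x0b]=0x72, mem[0x11]=0xca

MEM[0x0d,0x1b,0x0b,0x11] = bf d4 72 ca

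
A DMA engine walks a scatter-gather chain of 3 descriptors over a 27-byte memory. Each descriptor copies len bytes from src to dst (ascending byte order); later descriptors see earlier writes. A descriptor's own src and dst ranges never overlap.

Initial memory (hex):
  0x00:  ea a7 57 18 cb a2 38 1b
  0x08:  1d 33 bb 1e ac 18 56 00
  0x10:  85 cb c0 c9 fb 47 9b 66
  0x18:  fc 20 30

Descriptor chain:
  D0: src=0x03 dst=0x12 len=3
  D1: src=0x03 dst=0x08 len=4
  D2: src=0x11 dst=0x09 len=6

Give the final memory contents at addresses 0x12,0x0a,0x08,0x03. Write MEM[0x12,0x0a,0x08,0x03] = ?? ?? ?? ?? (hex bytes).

MEM[0x12,0x0a,0x08,0x03] = 18 18 18 18

D0: mem[0x12..0x14] <- [18 cb a2]
D1: mem[0x08..0x0b] <- [18 cb a2 38]
D2: mem[0x09..0x0e] <- [cb 18 cb a2 47 9b]
query mem[0x12]=0x18, mem[0x0a]=0x18, mem[0x08]=0x18, mem[0x03]=0x18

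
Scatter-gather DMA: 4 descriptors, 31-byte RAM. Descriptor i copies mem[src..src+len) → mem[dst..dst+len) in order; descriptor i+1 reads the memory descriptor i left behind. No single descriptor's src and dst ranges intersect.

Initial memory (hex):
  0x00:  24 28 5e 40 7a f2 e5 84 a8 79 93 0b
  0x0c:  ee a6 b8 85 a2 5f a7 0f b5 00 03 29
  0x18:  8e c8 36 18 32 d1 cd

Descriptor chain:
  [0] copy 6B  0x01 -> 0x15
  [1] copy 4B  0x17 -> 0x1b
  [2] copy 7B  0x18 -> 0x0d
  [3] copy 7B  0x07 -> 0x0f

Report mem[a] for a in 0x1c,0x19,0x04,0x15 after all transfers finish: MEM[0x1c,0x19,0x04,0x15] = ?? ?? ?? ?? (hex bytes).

#0 dst[0x15+6] := {0x28,0x5e,0x40,0x7a,0xf2,0xe5}
#1 dst[0x1b+4] := {0x40,0x7a,0xf2,0xe5}
#2 dst[0x0d+7] := {0x7a,0xf2,0xe5,0x40,0x7a,0xf2,0xe5}
#3 dst[0x0f+7] := {0x84,0xa8,0x79,0x93,0x0b,0xee,0x7a}
query mem[0x1c]=0x7a, mem[0x19]=0xf2, mem[0x04]=0x7a, mem[0x15]=0x7a

MEM[0x1c,0x19,0x04,0x15] = 7a f2 7a 7a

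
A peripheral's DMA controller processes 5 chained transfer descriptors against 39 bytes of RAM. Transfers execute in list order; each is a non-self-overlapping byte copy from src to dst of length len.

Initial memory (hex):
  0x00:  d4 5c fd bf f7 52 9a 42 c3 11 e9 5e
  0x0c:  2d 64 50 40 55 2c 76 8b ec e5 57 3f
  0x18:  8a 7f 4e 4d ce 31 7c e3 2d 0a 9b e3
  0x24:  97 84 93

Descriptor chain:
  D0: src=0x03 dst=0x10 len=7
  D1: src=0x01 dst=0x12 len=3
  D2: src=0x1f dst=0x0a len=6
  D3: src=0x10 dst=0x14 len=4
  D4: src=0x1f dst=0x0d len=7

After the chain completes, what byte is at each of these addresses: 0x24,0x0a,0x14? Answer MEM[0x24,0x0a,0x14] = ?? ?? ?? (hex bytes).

[0] 0x03->0x10 len=7 : bf f7 52 9a 42 c3 11
[1] 0x01->0x12 len=3 : 5c fd bf
[2] 0x1f->0x0a len=6 : e3 2d 0a 9b e3 97
[3] 0x10->0x14 len=4 : bf f7 5c fd
[4] 0x1f->0x0d len=7 : e3 2d 0a 9b e3 97 84
query mem[0x24]=0x97, mem[0x0a]=0xe3, mem[0x14]=0xbf

MEM[0x24,0x0a,0x14] = 97 e3 bf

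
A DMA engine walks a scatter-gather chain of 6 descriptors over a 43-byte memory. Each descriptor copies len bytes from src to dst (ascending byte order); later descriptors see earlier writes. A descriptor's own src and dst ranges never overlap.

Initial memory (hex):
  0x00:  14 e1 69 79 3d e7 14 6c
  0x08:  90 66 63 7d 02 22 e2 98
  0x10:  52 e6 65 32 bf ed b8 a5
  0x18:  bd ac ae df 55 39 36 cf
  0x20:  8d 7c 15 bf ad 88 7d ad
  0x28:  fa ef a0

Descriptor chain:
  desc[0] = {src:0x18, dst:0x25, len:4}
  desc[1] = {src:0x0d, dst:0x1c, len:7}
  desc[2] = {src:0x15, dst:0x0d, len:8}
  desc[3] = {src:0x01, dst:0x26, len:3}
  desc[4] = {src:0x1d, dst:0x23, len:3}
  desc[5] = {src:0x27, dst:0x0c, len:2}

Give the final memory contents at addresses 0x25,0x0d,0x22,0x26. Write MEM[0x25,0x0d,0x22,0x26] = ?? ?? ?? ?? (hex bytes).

  after D0: wrote 4B at 0x25 = bdacaedf
  after D1: wrote 7B at 0x1c = 22e29852e66532
  after D2: wrote 8B at 0x0d = edb8a5bdacaedf22
  after D3: wrote 3B at 0x26 = e16979
  after D4: wrote 3B at 0x23 = e29852
  after D5: wrote 2B at 0x0c = 6979
query mem[0x25]=0x52, mem[0x0d]=0x79, mem[0x22]=0x32, mem[0x26]=0xe1

MEM[0x25,0x0d,0x22,0x26] = 52 79 32 e1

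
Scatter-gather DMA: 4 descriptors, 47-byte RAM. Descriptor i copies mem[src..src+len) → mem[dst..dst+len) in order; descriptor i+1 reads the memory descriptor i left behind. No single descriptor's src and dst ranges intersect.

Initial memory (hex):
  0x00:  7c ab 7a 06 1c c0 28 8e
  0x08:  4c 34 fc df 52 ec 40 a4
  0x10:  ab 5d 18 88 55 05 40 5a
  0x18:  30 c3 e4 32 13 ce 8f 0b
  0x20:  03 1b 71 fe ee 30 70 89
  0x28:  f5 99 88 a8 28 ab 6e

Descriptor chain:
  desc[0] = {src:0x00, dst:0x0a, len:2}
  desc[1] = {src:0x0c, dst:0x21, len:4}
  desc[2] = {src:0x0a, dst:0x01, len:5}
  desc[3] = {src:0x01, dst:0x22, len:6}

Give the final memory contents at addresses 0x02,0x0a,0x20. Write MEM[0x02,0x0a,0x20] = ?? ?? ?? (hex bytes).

MEM[0x02,0x0a,0x20] = ab 7c 03

D0: mem[0x0a..0x0b] <- [7c ab]
D1: mem[0x21..0x24] <- [52 ec 40 a4]
D2: mem[0x01..0x05] <- [7c ab 52 ec 40]
D3: mem[0x22..0x27] <- [7c ab 52 ec 40 28]
query mem[0x02]=0xab, mem[0x0a]=0x7c, mem[0x20]=0x03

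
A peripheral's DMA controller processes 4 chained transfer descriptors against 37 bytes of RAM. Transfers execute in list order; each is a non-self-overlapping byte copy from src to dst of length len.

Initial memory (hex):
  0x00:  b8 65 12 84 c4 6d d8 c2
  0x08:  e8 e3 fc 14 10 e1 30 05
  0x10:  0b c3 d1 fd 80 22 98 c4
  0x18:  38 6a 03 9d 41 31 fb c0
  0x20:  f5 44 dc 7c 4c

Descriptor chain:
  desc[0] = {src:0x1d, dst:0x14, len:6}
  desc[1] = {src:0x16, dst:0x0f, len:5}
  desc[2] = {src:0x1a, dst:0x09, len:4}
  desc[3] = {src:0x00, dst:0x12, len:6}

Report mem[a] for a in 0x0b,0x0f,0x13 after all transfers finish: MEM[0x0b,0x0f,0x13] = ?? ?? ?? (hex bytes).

MEM[0x0b,0x0f,0x13] = 41 c0 65

#0 dst[0x14+6] := {0x31,0xfb,0xc0,0xf5,0x44,0xdc}
#1 dst[0x0f+5] := {0xc0,0xf5,0x44,0xdc,0x03}
#2 dst[0x09+4] := {0x03,0x9d,0x41,0x31}
#3 dst[0x12+6] := {0xb8,0x65,0x12,0x84,0xc4,0x6d}
query mem[0x0b]=0x41, mem[0x0f]=0xc0, mem[0x13]=0x65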